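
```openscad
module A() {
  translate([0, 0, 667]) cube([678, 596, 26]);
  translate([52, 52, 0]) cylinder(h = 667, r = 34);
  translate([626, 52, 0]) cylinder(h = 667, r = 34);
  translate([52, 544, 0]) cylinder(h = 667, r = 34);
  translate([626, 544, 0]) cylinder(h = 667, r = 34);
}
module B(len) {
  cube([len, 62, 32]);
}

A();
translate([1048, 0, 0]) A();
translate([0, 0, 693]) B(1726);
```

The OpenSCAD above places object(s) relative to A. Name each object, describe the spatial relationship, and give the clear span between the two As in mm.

A is a table. B is a beam. A beam spans the tops of two tables. The clear span between the two tables is 370 mm.

Second table starts at x = 1048; first ends at x = 678; clear span = 1048 − 678 = 370 mm.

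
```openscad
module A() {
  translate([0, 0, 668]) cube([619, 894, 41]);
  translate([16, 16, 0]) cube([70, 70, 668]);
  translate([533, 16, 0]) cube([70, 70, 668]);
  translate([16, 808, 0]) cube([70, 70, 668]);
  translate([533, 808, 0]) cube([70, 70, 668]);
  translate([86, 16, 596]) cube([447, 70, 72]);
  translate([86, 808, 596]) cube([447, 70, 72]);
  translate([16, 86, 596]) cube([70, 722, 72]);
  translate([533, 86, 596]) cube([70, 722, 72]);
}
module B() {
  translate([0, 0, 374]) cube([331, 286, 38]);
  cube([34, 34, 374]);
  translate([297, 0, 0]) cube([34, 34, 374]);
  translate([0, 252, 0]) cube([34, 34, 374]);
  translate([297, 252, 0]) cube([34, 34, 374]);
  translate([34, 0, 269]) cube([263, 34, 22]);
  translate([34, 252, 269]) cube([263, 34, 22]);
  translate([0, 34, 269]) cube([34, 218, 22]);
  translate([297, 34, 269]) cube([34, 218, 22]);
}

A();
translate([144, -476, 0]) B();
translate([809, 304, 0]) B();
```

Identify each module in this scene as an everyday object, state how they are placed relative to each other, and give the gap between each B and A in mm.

A is a table. B is a stool. Two stools sit around the table at the −y, +x sides. The gap between each stool and the table is 190 mm.

Each stool's nearest face is 190 mm from the table's bounding box.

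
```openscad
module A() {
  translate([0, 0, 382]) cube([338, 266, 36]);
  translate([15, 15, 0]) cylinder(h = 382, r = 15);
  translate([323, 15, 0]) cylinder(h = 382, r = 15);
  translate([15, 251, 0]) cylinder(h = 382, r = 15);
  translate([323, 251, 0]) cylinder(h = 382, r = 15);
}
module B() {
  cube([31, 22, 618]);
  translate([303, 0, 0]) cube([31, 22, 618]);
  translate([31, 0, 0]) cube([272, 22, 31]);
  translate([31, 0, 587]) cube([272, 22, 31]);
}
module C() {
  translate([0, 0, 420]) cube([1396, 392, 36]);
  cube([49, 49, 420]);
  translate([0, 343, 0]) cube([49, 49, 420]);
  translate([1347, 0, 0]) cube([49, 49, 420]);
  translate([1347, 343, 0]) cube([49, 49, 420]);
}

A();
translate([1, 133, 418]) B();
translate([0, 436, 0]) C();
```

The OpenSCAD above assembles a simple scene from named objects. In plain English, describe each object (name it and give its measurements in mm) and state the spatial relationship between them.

A is a four-legged stool. The seat is a 338×266×36 mm slab whose top surface is at z = 418 mm; four round legs, each 30 mm in diameter, run from the floor (z = 0) to the underside of the seat, each leg's axis is inset half a diameter from the nearest pair of seat edges (so the leg's bounding box is flush with the corner).

B is a picture frame with a 272×556 mm rectangular opening (x by z) and a uniform 31 mm border on every side. Frame depth is 22 mm along y. It is built from two vertical stiles running the full outside height and two horizontal rails spanning the gap between the stiles.

C is a long wooden bench with a 1396 mm (x) × 392 mm (y) seat, 36 mm thick, its top surface 456 mm above the floor. Four 49 mm square legs at the seat corners, flush with the edges, run from z = 0 to the seat underside.

The picture frame is on top of the stool. The bench is on the floor beside the stool on its +y side.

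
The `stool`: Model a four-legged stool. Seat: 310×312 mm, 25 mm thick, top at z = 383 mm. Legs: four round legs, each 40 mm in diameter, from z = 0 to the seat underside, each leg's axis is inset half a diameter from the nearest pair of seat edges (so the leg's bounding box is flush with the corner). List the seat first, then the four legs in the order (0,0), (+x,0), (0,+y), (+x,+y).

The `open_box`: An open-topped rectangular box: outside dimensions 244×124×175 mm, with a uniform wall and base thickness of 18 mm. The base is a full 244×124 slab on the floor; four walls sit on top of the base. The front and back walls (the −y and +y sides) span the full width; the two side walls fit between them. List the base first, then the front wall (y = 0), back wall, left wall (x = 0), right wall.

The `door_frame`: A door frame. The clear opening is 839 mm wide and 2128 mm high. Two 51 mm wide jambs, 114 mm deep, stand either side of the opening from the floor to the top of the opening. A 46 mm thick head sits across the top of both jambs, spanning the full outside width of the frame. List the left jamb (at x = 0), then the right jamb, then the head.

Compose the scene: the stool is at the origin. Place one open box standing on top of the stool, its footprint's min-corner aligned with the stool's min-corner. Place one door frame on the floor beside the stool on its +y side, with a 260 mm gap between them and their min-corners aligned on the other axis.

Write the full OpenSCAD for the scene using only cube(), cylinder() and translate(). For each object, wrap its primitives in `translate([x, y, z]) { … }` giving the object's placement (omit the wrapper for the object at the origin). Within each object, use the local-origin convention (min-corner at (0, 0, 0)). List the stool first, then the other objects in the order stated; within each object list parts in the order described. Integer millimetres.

translate([0, 0, 358]) cube([310, 312, 25]);
translate([20, 20, 0]) cylinder(h = 358, r = 20);
translate([290, 20, 0]) cylinder(h = 358, r = 20);
translate([20, 292, 0]) cylinder(h = 358, r = 20);
translate([290, 292, 0]) cylinder(h = 358, r = 20);
translate([0, 0, 383]) {
  cube([244, 124, 18]);
  translate([0, 0, 18]) cube([244, 18, 157]);
  translate([0, 106, 18]) cube([244, 18, 157]);
  translate([0, 18, 18]) cube([18, 88, 157]);
  translate([226, 18, 18]) cube([18, 88, 157]);
}
translate([0, 572, 0]) {
  cube([51, 114, 2128]);
  translate([890, 0, 0]) cube([51, 114, 2128]);
  translate([0, 0, 2128]) cube([941, 114, 46]);
}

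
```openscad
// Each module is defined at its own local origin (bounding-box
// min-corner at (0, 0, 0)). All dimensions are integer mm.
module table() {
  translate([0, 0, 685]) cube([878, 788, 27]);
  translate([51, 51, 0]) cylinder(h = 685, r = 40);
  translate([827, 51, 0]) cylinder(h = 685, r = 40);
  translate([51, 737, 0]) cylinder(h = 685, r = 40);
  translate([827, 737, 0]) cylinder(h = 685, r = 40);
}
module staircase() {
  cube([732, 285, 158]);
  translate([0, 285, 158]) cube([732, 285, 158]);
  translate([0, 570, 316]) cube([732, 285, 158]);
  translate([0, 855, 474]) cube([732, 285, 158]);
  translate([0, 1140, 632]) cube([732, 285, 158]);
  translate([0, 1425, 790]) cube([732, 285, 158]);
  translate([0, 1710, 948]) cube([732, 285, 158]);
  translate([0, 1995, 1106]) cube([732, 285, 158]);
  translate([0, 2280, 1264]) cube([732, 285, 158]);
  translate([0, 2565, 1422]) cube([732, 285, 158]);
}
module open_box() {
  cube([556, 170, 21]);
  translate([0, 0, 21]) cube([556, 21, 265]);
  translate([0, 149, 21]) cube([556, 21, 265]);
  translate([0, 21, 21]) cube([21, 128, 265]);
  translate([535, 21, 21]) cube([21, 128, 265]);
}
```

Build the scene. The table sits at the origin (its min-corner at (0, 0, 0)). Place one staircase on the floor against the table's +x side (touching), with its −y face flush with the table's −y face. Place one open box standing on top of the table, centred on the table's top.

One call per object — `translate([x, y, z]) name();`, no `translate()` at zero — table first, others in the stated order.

table();
translate([878, 0, 0]) staircase();
translate([161, 309, 712]) open_box();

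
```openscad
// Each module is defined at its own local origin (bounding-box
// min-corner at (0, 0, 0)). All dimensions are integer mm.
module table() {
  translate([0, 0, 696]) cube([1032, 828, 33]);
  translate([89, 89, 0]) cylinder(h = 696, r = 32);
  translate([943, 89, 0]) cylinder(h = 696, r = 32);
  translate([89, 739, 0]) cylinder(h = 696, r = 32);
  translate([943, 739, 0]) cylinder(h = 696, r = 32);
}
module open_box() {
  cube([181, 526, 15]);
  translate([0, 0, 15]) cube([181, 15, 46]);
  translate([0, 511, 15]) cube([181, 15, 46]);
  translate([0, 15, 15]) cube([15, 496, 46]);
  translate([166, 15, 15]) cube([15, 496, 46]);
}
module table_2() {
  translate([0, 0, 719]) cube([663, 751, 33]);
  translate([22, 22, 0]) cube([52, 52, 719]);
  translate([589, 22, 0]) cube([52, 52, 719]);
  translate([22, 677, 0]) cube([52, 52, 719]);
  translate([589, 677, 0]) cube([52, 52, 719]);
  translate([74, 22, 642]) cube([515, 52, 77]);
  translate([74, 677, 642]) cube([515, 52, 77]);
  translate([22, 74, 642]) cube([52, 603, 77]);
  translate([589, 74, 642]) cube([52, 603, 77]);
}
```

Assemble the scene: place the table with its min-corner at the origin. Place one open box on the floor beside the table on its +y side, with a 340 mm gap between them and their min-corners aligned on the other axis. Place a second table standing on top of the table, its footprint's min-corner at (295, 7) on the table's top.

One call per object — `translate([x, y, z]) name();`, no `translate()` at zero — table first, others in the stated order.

table();
translate([0, 1168, 0]) open_box();
translate([295, 7, 729]) table_2();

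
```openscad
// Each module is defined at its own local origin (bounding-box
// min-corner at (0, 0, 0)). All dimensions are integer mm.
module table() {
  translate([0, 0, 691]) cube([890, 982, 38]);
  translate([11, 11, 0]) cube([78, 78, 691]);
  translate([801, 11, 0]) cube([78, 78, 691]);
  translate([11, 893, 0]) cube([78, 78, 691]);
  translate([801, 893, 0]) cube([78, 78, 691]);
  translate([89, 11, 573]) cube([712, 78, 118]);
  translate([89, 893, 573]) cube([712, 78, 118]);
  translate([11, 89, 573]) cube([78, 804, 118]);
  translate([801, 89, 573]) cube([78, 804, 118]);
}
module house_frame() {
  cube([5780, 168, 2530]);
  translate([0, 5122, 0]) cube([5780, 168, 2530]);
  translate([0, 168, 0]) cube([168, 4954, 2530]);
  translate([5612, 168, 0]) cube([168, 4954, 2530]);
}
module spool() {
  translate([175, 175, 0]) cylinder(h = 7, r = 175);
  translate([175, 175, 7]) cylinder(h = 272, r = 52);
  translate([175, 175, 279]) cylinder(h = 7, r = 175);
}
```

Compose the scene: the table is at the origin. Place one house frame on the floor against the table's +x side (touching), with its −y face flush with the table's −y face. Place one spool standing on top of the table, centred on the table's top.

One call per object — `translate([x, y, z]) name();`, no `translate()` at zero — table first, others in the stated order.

table();
translate([890, 0, 0]) house_frame();
translate([270, 316, 729]) spool();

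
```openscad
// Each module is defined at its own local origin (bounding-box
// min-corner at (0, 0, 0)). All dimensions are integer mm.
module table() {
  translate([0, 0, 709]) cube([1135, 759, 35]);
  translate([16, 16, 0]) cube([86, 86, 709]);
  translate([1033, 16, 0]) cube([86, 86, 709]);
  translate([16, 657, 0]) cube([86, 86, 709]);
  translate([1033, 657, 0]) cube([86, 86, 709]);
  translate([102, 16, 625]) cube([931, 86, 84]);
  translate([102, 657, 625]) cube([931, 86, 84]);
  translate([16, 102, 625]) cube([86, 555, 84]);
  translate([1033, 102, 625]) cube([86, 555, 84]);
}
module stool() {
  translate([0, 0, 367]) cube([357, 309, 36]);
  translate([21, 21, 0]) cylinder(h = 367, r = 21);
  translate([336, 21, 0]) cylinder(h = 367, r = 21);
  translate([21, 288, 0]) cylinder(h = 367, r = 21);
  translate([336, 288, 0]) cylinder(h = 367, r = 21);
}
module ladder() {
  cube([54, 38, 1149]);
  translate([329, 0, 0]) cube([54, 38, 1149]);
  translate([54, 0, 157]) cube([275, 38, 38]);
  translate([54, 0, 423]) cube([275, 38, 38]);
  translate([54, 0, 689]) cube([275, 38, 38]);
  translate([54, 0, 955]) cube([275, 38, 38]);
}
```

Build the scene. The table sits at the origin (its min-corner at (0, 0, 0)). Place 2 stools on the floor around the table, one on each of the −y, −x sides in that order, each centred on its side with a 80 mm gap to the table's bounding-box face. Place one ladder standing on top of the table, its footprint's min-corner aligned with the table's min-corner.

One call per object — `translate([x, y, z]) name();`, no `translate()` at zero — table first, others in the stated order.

table();
translate([389, -389, 0]) stool();
translate([-437, 225, 0]) stool();
translate([0, 0, 744]) ladder();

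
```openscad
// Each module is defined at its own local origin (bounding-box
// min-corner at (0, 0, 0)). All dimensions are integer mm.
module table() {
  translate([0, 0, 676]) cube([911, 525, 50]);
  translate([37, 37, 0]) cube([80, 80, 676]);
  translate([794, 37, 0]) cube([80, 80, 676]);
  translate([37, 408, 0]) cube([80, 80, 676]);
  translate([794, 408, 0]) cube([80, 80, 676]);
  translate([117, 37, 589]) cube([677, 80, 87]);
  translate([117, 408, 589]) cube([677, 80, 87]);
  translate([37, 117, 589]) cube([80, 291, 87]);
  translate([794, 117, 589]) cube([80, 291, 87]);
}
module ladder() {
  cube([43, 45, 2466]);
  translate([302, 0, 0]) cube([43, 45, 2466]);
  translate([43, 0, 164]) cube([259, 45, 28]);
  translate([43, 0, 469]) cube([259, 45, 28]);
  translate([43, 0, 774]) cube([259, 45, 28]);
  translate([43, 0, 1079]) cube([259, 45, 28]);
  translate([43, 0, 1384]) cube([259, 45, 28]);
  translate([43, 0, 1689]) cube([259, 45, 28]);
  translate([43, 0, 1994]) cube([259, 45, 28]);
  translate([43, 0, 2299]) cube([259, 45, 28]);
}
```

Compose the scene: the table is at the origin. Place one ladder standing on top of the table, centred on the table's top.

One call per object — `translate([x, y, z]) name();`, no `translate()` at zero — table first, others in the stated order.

table();
translate([283, 240, 726]) ladder();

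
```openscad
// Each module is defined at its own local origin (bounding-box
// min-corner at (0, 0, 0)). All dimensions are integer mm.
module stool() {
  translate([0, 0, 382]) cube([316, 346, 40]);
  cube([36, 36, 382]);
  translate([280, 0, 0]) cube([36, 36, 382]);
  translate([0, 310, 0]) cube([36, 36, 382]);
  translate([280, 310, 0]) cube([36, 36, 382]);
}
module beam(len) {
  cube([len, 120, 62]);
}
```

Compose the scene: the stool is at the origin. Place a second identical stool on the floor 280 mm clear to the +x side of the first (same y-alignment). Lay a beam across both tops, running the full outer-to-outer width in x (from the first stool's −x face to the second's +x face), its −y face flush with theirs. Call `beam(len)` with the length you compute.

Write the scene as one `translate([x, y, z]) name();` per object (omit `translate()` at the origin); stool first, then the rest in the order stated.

stool();
translate([596, 0, 0]) stool();
translate([0, 0, 422]) beam(912);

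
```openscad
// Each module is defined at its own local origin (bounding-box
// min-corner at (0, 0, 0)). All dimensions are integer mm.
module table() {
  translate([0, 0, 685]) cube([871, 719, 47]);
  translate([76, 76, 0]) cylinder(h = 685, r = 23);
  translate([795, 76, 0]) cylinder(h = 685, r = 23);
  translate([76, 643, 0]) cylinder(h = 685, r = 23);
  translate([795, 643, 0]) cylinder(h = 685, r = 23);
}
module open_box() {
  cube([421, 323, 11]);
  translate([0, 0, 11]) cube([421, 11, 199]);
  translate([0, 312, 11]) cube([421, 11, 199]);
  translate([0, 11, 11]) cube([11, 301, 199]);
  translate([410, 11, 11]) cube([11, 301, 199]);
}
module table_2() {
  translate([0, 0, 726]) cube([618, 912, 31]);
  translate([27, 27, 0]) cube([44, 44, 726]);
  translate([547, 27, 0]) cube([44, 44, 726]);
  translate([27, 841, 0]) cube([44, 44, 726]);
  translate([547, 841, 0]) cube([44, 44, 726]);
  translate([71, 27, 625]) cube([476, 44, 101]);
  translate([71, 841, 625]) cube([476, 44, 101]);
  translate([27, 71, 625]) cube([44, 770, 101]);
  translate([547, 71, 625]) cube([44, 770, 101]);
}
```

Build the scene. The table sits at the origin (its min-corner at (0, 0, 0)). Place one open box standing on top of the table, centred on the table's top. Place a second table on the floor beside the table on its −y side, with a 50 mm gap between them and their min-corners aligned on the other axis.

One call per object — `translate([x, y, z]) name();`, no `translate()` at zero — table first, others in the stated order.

table();
translate([225, 198, 732]) open_box();
translate([0, -962, 0]) table_2();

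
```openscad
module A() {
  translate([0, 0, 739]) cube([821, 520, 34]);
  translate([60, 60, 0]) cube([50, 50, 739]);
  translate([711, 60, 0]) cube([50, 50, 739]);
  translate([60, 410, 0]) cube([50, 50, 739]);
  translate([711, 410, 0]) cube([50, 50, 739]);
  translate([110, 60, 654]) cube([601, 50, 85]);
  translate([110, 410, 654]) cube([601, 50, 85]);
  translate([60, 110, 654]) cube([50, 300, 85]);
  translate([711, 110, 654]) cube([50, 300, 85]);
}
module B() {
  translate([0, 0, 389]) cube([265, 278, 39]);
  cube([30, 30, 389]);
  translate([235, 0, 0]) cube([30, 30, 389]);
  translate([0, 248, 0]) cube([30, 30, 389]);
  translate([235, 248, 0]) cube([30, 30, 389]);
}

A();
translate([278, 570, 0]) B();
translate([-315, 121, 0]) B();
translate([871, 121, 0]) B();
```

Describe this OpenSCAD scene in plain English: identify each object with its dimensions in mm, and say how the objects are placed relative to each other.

A is a table with a 821×520 mm rectangular top, 34 mm thick, top surface at z = 773 mm, supported by four 50×50 mm square legs, each inset 60 mm from the nearest pair of top edges, running from the floor. Four apron rails, 50 mm thick and 85 mm tall, run between adjacent legs with their top edges flush with the underside of the top and their outer faces flush with the legs' outer faces.

B is a simple wooden stool: a rectangular seat 265 mm (x) by 278 mm (y), 39 mm thick, top face at z = 428 mm, on four square legs, each 30×30 mm in cross-section. The legs rest on z = 0, each flush with a corner of the seat.

Three stools sit around the table at the +y, −x, +x sides.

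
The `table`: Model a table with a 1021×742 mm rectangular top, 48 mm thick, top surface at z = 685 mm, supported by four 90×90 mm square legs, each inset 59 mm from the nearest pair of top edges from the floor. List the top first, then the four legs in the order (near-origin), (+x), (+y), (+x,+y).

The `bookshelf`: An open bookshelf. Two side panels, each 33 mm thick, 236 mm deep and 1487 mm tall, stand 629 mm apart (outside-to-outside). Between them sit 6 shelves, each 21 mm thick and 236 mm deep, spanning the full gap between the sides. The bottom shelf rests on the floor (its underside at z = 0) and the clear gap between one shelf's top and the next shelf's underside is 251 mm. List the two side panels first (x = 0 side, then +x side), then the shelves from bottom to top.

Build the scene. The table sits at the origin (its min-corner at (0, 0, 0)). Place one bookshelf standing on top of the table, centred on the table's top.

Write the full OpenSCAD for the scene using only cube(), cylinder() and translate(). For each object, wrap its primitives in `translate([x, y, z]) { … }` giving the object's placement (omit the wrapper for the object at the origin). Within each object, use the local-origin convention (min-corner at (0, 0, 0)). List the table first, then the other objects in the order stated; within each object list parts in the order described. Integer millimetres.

translate([0, 0, 637]) cube([1021, 742, 48]);
translate([59, 59, 0]) cube([90, 90, 637]);
translate([872, 59, 0]) cube([90, 90, 637]);
translate([59, 593, 0]) cube([90, 90, 637]);
translate([872, 593, 0]) cube([90, 90, 637]);
translate([196, 253, 685]) {
  cube([33, 236, 1487]);
  translate([596, 0, 0]) cube([33, 236, 1487]);
  translate([33, 0, 0]) cube([563, 236, 21]);
  translate([33, 0, 272]) cube([563, 236, 21]);
  translate([33, 0, 544]) cube([563, 236, 21]);
  translate([33, 0, 816]) cube([563, 236, 21]);
  translate([33, 0, 1088]) cube([563, 236, 21]);
  translate([33, 0, 1360]) cube([563, 236, 21]);
}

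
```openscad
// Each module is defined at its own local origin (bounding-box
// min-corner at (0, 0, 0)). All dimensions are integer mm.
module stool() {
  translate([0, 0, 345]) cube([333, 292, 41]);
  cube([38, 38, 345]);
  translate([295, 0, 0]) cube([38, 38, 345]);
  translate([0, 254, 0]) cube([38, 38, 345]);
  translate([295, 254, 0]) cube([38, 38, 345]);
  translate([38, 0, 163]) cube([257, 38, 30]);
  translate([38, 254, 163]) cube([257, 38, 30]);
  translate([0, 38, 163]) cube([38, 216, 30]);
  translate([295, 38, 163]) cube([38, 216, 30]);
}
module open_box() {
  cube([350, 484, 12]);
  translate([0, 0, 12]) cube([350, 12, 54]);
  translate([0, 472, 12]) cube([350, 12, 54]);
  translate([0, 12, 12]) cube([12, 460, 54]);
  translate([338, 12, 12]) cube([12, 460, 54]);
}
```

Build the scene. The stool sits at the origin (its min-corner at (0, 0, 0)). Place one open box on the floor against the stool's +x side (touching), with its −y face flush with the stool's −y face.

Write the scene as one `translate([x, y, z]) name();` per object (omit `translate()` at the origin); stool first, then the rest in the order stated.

stool();
translate([333, 0, 0]) open_box();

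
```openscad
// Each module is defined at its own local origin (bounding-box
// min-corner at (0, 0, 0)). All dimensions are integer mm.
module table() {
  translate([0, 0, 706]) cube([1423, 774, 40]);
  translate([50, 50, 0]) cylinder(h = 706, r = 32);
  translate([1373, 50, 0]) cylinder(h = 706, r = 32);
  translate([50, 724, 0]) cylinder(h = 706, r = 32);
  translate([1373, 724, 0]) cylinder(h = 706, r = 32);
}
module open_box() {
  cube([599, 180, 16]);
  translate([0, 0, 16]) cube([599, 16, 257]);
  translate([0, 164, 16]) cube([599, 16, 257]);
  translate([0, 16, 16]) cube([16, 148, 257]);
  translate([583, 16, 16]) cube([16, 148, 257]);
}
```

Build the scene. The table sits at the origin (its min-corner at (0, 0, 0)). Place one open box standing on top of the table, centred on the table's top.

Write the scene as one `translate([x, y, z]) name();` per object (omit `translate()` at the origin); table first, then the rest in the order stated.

table();
translate([412, 297, 746]) open_box();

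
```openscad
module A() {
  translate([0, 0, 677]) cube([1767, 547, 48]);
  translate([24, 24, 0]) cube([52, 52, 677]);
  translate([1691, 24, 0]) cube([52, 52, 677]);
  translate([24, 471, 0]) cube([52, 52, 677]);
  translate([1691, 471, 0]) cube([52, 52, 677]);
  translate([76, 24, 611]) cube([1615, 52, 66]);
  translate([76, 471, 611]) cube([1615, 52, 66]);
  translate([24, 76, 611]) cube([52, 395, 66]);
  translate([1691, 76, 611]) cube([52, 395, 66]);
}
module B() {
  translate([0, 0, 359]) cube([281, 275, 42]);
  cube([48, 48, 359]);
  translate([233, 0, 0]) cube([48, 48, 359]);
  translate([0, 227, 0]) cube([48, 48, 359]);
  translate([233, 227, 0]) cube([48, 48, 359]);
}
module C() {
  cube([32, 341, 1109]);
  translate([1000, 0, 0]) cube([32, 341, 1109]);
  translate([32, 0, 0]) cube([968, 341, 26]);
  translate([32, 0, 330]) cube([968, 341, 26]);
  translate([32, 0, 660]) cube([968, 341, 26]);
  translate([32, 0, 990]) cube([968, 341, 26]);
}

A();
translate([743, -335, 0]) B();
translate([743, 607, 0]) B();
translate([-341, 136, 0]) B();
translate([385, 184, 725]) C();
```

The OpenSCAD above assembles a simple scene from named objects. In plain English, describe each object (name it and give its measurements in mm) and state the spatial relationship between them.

A is a table with a 1767×547 mm rectangular top, 48 mm thick, top surface at z = 725 mm, supported by four 52×52 mm square legs, each inset 24 mm from the nearest pair of top edges, running from the floor. Four apron rails, 52 mm thick and 66 mm tall, run between adjacent legs with their top edges flush with the underside of the top and their outer faces flush with the legs' outer faces.

B is a simple wooden stool: a rectangular seat 281 mm (x) by 275 mm (y), 42 mm thick, top face at z = 401 mm, on four square legs, each 48×48 mm in cross-section. The legs rest on z = 0, each flush with a corner of the seat.

C is an open bookshelf. Two side panels, each 32 mm thick, 341 mm deep and 1109 mm tall, stand 1032 mm apart (outside-to-outside). Between them sit 4 shelves, each 26 mm thick and 341 mm deep, spanning the full gap between the sides. The bottom shelf rests on the floor (its underside at z = 0) and the clear gap between one shelf's top and the next shelf's underside is 304 mm.

Three stools sit around the table at the −y, +y, −x sides. The bookshelf is on top of the table.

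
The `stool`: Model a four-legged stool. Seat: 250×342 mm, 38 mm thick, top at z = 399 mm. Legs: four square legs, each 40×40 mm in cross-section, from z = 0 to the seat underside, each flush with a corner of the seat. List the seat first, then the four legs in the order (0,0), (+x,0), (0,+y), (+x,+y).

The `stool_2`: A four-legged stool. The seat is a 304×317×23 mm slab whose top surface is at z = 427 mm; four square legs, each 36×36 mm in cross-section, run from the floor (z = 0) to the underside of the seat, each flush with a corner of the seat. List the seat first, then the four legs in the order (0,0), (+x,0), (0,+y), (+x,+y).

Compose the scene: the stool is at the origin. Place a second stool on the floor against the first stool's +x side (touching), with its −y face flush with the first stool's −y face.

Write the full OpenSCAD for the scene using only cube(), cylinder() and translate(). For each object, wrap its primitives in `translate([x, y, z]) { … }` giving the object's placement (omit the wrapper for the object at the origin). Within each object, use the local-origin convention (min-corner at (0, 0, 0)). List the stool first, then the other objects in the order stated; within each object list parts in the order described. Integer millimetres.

translate([0, 0, 361]) cube([250, 342, 38]);
cube([40, 40, 361]);
translate([210, 0, 0]) cube([40, 40, 361]);
translate([0, 302, 0]) cube([40, 40, 361]);
translate([210, 302, 0]) cube([40, 40, 361]);
translate([250, 0, 0]) {
  translate([0, 0, 404]) cube([304, 317, 23]);
  cube([36, 36, 404]);
  translate([268, 0, 0]) cube([36, 36, 404]);
  translate([0, 281, 0]) cube([36, 36, 404]);
  translate([268, 281, 0]) cube([36, 36, 404]);
}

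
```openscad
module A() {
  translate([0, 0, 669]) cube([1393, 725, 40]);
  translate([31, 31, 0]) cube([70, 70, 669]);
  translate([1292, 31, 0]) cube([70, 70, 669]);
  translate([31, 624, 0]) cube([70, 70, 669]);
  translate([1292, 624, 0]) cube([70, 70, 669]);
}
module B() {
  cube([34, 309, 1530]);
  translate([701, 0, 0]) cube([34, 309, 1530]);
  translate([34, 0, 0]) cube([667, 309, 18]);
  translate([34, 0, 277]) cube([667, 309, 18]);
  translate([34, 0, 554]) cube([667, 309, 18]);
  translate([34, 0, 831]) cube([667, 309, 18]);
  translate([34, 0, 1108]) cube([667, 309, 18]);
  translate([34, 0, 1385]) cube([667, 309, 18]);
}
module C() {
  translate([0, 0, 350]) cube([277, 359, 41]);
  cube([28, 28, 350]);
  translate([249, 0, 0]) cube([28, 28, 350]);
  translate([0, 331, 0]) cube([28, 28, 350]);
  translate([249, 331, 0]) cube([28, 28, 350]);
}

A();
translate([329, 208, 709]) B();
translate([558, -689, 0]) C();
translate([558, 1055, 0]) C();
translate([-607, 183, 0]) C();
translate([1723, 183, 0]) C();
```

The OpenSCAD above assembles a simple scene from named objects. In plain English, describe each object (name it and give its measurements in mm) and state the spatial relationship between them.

A is a table: top 1393 mm (x) × 725 mm (y), 40 mm thick, upper face at z = 709 mm, on four 70×70 mm square legs, each inset 31 mm from the nearest pair of top edges, running from z = 0 to the bottom of the top.

B is a bookshelf 735 mm wide overall, 309 mm deep and 1530 mm tall. The two sides are 34 mm thick vertical panels. 6 horizontal shelves of 18 mm thickness span between the inner faces of the sides; the lowest shelf sits on the floor and shelves are stacked with a clear vertical gap of 259 mm between each pair.

C is a four-legged stool. The seat is 277×359 mm, 41 mm thick, top at z = 391 mm. It stands on four square legs, each 28×28 mm in cross-section, from z = 0 to the seat underside, each flush with a corner of the seat.

The bookshelf is on top of the table, centred. Four stools sit around the table at the −y, +y, −x, +x sides.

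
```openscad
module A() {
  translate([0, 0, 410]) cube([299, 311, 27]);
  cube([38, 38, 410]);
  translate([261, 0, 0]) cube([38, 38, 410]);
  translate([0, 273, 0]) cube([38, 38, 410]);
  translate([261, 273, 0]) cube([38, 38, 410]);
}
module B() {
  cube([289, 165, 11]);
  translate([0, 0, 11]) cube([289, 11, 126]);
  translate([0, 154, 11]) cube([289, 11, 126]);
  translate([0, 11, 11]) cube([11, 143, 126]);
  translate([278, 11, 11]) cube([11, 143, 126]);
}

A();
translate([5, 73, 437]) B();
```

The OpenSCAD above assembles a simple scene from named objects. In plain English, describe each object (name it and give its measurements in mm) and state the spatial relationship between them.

A is a four-legged stool. The seat is 299×311 mm, 27 mm thick, top at z = 437 mm. It stands on four square legs, each 38×38 mm in cross-section, from z = 0 to the seat underside, each flush with a corner of the seat.

B is an open storage box with external size 289×165×137 mm and wall thickness 11 mm (the base is also 11 mm thick). The base covers the whole footprint; the four walls stand on the base, with the y-facing walls full-width and the x-facing walls fitting between their inner faces.

The open box is on top of the stool, centred.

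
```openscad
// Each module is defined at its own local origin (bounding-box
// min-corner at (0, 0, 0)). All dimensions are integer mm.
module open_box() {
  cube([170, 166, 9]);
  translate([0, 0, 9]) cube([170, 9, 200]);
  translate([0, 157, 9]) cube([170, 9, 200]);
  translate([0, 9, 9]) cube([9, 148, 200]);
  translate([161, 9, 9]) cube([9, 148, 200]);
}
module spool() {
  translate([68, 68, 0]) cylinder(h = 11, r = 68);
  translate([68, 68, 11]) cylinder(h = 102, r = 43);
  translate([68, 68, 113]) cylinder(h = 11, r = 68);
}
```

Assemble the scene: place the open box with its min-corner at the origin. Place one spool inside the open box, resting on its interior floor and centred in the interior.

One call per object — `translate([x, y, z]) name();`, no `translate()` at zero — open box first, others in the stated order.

open_box();
translate([17, 15, 9]) spool();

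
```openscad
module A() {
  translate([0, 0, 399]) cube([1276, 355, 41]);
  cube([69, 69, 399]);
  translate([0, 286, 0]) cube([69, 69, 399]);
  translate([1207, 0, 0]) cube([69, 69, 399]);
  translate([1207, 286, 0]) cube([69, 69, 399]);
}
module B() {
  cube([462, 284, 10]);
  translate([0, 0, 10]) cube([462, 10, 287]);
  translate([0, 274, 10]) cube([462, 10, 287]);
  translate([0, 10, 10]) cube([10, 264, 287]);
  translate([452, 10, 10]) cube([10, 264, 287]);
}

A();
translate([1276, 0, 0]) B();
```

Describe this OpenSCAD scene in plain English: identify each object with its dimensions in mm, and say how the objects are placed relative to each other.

A is a bench: a 1276×355 mm seat slab, 41 mm thick, top at z = 440 mm, on four 69×69 mm square legs flush with the seat corners and standing on z = 0.

B is an open-topped rectangular box: outside dimensions 462×284×297 mm, with a uniform wall and base thickness of 10 mm. The base is a full 462×284 slab on the floor; four walls sit on top of the base. The front and back walls (the −y and +y sides) span the full width; the two side walls fit between them.

The open box is against the bench's +x side, with their −y faces flush.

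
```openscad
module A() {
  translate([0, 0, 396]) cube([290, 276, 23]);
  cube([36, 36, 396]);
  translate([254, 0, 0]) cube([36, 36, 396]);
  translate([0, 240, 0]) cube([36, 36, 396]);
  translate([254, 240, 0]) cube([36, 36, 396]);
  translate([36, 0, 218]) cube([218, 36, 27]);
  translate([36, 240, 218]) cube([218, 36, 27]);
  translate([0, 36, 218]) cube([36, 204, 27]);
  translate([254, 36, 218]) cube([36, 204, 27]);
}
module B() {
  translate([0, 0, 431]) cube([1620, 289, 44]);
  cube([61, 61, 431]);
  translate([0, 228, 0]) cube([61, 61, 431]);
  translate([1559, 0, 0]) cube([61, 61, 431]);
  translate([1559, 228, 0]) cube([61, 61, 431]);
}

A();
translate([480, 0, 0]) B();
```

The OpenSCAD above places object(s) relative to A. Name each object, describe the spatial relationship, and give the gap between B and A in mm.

A is a stool. B is a bench. The bench is on the floor beside the stool on its +x side. The gap between the bench and the stool is 190 mm.

The bench's nearest face is 190 mm from the stool's +x face.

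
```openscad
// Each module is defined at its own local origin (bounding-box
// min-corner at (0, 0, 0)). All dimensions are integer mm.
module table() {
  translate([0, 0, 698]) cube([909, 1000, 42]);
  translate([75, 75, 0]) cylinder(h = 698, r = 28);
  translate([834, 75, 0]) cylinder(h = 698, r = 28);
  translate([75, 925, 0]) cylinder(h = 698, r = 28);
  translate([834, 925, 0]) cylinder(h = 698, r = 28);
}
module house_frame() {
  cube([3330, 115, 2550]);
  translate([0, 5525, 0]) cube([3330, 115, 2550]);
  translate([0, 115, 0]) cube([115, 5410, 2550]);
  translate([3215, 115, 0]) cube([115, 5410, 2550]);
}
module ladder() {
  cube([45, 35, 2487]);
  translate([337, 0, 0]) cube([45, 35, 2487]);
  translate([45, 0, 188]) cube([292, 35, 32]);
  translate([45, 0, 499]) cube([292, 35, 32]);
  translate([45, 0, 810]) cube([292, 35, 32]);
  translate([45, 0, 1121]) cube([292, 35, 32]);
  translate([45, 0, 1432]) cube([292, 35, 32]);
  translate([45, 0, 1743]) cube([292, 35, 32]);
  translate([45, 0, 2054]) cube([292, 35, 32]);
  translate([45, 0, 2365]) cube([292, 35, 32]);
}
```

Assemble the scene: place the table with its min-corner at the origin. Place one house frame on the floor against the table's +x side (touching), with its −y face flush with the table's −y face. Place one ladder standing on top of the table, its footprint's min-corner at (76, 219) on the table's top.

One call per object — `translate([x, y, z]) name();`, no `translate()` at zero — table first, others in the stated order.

table();
translate([909, 0, 0]) house_frame();
translate([76, 219, 740]) ladder();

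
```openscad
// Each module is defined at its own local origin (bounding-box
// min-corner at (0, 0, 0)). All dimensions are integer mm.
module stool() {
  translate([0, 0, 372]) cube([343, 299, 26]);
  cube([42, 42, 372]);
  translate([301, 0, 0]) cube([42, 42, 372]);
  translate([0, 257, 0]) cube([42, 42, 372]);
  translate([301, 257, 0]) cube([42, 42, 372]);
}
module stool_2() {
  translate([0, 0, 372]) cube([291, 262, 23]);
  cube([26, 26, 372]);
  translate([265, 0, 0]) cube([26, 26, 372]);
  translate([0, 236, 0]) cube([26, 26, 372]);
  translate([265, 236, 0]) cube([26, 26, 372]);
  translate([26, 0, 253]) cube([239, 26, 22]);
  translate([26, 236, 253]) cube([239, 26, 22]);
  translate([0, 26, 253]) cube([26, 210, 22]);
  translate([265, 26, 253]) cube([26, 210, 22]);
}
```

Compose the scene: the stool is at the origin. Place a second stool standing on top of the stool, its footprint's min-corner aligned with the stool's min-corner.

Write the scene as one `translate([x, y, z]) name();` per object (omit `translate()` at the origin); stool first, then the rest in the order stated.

stool();
translate([0, 0, 398]) stool_2();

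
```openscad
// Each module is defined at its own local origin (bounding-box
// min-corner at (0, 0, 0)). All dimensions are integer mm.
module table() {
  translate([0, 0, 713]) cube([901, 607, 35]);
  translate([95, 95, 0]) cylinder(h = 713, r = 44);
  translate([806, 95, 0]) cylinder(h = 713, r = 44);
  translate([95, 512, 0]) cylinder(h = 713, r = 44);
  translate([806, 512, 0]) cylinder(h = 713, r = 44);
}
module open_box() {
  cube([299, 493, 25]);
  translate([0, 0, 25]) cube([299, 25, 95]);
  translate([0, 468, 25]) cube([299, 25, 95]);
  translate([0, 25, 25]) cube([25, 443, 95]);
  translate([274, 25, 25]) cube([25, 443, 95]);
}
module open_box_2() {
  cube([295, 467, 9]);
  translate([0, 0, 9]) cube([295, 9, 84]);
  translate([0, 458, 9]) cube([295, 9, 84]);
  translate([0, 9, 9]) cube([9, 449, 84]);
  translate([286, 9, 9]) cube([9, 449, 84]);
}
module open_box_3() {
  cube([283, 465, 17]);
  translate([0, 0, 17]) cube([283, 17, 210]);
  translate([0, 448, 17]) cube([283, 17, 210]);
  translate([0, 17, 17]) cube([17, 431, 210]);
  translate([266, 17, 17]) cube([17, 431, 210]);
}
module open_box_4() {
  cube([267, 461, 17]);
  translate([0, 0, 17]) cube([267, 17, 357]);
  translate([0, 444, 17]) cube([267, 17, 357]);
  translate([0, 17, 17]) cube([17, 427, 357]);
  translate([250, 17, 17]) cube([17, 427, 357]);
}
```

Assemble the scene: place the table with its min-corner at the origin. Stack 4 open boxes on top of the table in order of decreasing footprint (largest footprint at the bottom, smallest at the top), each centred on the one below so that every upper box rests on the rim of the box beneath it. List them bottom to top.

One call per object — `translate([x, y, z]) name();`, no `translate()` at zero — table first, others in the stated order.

table();
translate([301, 57, 748]) open_box();
translate([303, 70, 868]) open_box_2();
translate([309, 71, 961]) open_box_3();
translate([317, 73, 1188]) open_box_4();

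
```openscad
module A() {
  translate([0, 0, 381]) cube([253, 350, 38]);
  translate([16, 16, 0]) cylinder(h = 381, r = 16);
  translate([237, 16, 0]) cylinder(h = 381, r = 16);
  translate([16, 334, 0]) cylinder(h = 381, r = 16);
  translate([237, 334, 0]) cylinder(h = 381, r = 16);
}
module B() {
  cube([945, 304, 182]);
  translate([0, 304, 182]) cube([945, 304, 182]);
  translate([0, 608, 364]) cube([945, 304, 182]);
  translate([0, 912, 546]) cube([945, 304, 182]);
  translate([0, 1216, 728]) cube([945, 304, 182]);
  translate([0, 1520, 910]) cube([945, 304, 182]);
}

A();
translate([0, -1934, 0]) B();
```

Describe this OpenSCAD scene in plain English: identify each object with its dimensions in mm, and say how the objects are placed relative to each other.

A is a four-legged stool. The seat is 253×350 mm, 38 mm thick, top at z = 419 mm. It stands on four round legs, each 32 mm in diameter, from z = 0 to the seat underside, each leg's axis is inset half a diameter from the nearest pair of seat edges (so the leg's bounding box is flush with the corner).

B is a straight staircase of 6 solid steps. Each step is 945 mm wide (x), 304 mm deep (y, the going) and 182 mm tall (the rise). The first step rests on the floor; each subsequent step sits one going further in +y and one rise higher in +z, directly behind and above the previous step with no overlap.

The staircase is on the floor beside the stool on its −y side.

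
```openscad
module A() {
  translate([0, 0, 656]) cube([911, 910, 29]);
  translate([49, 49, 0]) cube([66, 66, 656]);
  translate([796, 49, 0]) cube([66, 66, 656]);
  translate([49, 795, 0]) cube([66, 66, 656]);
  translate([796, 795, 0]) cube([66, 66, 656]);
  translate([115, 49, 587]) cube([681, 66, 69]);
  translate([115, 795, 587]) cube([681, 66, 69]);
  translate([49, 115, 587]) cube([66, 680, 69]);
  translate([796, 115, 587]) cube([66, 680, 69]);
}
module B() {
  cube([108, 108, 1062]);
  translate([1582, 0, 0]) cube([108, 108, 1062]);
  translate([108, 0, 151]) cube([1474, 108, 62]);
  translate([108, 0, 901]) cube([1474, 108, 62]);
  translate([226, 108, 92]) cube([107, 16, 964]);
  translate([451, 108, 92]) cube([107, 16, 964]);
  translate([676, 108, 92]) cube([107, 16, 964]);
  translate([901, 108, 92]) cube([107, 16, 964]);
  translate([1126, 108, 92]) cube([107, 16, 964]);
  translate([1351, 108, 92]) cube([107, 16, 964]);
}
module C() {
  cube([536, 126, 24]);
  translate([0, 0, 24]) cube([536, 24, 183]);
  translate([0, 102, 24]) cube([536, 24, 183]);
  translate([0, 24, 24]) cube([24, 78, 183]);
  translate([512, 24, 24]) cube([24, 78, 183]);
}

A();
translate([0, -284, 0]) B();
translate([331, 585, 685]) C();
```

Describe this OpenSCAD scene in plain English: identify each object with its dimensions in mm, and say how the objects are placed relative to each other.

A is a table: top 911 mm (x) × 910 mm (y), 29 mm thick, upper face at z = 685 mm, on four 66×66 mm square legs, each inset 49 mm from the nearest pair of top edges, running from z = 0 to the bottom of the top. Four apron rails, 66 mm thick and 69 mm tall, run between adjacent legs with their top edges flush with the underside of the top and their outer faces flush with the legs' outer faces.

B is a fence section. Two 108×108 mm posts, 1062 mm tall, stand on the floor with a clear span of 1474 mm between their inner faces. Two horizontal rails of 108×62 mm section span the gap between the posts with their undersides at z = 151 mm and z = 901 mm, flush with the posts' −y face. 6 pickets, each 107 mm wide, 16 mm thick and 964 mm tall, are fixed to the +y face of the rails with their bottoms at z = 92 mm, evenly spaced across the span with equal gaps (rounded down to the nearest mm) at the −x end and between each pair — any rounding remainder accumulates at the +x end.

C is an open-topped rectangular box: outside dimensions 536×126×207 mm, with a uniform wall and base thickness of 24 mm. The base is a full 536×126 slab on the floor; four walls sit on top of the base. The front and back walls (the −y and +y sides) span the full width; the two side walls fit between them.

The fence section is on the floor beside the table on its −y side. The open box is on top of the table.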